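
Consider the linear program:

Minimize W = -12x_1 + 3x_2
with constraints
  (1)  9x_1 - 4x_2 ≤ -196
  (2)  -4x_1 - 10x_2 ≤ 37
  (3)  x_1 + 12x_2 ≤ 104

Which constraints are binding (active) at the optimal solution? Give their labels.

Corner points and W = -12x_1 + 3x_2:
  (-1054/53, 451/106) → W = 26649/106
  (-121/7, 283/28) → W = 951/4
  (-742/19, 453/38) → W = 19167/38

The minimum is at (-121/7, 283/28). Substituting into each constraint, equality holds for (1) and (3); the remaining constraints have slack.

(1) and (3)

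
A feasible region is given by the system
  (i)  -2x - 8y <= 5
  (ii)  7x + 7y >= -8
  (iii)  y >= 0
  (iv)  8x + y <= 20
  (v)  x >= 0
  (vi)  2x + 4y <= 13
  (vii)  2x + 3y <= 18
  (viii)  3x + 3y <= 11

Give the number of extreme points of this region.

The feasible vertices (each the meet of two boundaries and inside every other half-plane) are:
  (5/2, 0)
  (0, 0)
  (7/3, 4/3)
  (0, 13/4)
  (5/6, 17/6)

5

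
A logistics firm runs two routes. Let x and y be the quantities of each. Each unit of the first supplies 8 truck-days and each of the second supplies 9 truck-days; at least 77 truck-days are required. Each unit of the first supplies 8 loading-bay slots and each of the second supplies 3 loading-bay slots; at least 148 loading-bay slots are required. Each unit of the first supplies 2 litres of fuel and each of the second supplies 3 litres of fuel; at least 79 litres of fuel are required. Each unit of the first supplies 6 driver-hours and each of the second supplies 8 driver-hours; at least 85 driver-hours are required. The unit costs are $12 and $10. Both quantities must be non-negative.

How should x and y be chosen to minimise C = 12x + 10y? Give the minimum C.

x = 23/2, y = 56/3, minimum C = 974/3

Vertices and C = 12x + 10y:
  (0, 148/3) → C = 1480/3
  (79/2, 0) → C = 474
  (23/2, 56/3) → C = 974/3
The feasible region is unbounded (it extends along (0, 1), (1, 0)), but C strictly increases along every unbounded feasible direction, so there is no improving ray and the minimum is attained at a vertex.

At the optimal vertex, 8x + 3y = 148 and 2x + 3y = 79.
Solving simultaneously gives x = 23/2, y = 56/3.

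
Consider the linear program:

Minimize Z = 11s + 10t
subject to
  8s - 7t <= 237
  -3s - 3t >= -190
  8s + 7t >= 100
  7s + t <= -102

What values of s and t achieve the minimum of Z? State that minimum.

Extreme points and Z = 11s + 10t:
  (-1030/3, 1220/3) → Z = 290
  (-248/9, 818/9) → Z = 5452/9
  (-814/41, 1516/41) → Z = 6206/41

s = -814/41, t = 1516/41, minimum Z = 6206/41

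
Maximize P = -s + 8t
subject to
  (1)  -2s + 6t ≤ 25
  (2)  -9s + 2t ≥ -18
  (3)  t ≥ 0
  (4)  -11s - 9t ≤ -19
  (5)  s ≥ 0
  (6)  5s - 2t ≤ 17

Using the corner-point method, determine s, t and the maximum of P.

Feasible corners and P = -s + 8t:
  (79/25, 261/50) → P = 193/5
  (0, 25/6) → P = 100/3
  (2, 0) → P = -2
  (19/11, 0) → P = -19/11
  (0, 19/9) → P = 152/9

At the optimal vertex, -2s + 6t = 25 and -9s + 2t = -18.
Solving simultaneously gives s = 79/25, t = 261/50.

s = 79/25, t = 261/50, maximum P = 193/5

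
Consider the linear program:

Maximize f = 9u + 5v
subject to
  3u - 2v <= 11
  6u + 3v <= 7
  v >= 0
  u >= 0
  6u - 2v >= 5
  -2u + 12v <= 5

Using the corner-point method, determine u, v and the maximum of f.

Corner points and f = 9u + 5v:
  (7/6, 0) → f = 21/2
  (29/30, 2/5) → f = 107/10
  (5/6, 0) → f = 15/2

The optimum lies where 6u + 3v = 7 and 6u - 2v = 5.
Solving simultaneously gives u = 29/30, v = 2/5.

u = 29/30, v = 2/5, maximum f = 107/10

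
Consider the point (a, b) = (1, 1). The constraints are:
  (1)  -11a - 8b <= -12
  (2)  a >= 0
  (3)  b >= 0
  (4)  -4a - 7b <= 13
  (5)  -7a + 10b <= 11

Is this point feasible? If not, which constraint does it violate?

feasible

(1): -19 ≤ -12 ✓
(2): 1 ≥ 0 ✓
(3): 1 ≥ 0 ✓
(4): -11 ≤ 13 ✓
(5): 3 ≤ 11 ✓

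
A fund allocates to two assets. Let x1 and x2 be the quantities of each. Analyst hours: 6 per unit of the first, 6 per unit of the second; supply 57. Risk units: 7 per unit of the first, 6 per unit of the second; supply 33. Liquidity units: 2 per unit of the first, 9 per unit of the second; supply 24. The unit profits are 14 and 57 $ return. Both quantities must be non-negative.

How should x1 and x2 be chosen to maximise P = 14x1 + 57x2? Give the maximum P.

x1 = 3, x2 = 2, maximum P = 156

The optimum lies where 7x1 + 6x2 = 33 and 2x1 + 9x2 = 24.
Solving simultaneously gives x1 = 3, x2 = 2.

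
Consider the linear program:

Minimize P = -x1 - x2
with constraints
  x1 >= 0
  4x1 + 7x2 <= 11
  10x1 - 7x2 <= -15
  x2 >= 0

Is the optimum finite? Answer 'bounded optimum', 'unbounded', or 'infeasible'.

infeasible

The boundaries x1 = 0 and 4x1 + 7x2 = 11 meet at (0, 11/7), but that point violates 10x1 - 7x2 ≤ -15. Every candidate vertex is excluded by some other constraint, so the feasible region is empty.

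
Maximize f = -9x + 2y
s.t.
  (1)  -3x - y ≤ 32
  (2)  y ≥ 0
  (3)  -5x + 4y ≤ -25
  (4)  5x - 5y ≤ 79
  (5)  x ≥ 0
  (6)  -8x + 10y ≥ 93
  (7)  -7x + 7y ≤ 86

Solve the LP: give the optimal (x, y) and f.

Vertices and f = -9x + 2y:
  (311/9, 665/18) → f = -2134/9
  (519/7, 605/7) → f = -3461/7
  (251/2, 1097/10) → f = -9101/10
The feasible region is unbounded (it extends along (1, 1)), but f strictly decreases along every unbounded feasible direction, so there is no improving ray and the maximum is attained at a vertex.

The optimum lies where -5x + 4y = -25 and -8x + 10y = 93.
Solving simultaneously gives x = 311/9, y = 665/18.

x = 311/9, y = 665/18, maximum f = -2134/9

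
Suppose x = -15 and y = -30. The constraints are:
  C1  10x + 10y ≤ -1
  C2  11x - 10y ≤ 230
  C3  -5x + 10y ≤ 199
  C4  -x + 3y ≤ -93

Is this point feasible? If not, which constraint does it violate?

Constraint C4: -x + 3y = -75, which is not ≤ -93. All other constraints are satisfied.

not feasible — violates C4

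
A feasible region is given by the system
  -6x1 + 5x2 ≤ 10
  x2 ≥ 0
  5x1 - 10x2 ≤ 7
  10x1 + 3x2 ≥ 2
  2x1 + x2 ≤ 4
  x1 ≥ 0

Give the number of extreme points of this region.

6

Intersecting each pair of boundary lines and keeping only the points that satisfy every inequality leaves:
  (5/8, 11/4)
  (0, 2)
  (7/5, 0)
  (1/5, 0)
  (47/25, 6/25)
  (0, 2/3)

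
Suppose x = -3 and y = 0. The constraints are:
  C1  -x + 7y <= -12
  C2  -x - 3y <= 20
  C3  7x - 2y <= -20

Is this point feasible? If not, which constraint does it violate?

Constraint C1: -x + 7y = 3, which is not ≤ -12. All other constraints are satisfied.

not feasible — violates C1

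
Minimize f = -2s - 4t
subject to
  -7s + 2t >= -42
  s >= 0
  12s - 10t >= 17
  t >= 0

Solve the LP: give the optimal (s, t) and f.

s = 193/23, t = 385/46, minimum f = -1156/23

Feasible corners and f = -2s - 4t:
  (193/23, 385/46) → f = -1156/23
  (6, 0) → f = -12
  (17/12, 0) → f = -17/6

The optimum lies where -7s + 2t = -42 and 12s - 10t = 17.
Solving simultaneously gives s = 193/23, t = 385/46.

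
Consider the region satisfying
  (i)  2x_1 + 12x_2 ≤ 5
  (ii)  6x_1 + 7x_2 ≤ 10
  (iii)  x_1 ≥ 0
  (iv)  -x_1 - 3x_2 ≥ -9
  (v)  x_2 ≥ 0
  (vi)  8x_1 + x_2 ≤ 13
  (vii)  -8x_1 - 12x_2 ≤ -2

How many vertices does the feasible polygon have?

6

Of the 21 pairwise boundary intersections, those satisfying every inequality are:
  (85/58, 5/29)
  (0, 5/12)
  (81/50, 1/25)
  (0, 1/6)
  (13/8, 0)
  (1/4, 0)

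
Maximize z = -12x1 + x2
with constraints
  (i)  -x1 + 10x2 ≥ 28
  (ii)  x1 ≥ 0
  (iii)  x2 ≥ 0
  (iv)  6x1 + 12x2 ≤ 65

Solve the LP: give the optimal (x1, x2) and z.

x1 = 0, x2 = 65/12, maximum z = 65/12

Corner points and z = -12x1 + x2:
  (0, 14/5) → z = 14/5
  (157/36, 233/72) → z = -3535/72
  (0, 65/12) → z = 65/12

At the optimal vertex, x1 = 0 and 6x1 + 12x2 = 65.
Solving simultaneously gives x1 = 0, x2 = 65/12.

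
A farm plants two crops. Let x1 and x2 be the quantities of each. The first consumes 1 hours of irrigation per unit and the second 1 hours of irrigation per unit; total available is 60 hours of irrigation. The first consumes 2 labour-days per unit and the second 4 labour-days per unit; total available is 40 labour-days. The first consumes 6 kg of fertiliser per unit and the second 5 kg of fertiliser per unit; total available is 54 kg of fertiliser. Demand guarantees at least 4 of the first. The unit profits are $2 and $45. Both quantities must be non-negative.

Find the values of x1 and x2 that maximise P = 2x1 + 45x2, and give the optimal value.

Feasible corners and P = 2x1 + 45x2:
  (9, 0) → P = 18
  (4, 0) → P = 8
  (4, 6) → P = 278

x1 = 4, x2 = 6, maximum P = 278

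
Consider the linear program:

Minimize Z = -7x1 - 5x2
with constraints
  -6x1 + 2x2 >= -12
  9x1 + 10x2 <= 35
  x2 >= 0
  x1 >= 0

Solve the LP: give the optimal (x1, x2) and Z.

x1 = 95/39, x2 = 17/13, minimum Z = -920/39

Vertices and Z = -7x1 - 5x2:
  (95/39, 17/13) → Z = -920/39
  (2, 0) → Z = -14
  (0, 7/2) → Z = -35/2
  (0, 0) → Z = 0

At the optimal vertex, -6x1 + 2x2 = -12 and 9x1 + 10x2 = 35.
Solving simultaneously gives x1 = 95/39, x2 = 17/13.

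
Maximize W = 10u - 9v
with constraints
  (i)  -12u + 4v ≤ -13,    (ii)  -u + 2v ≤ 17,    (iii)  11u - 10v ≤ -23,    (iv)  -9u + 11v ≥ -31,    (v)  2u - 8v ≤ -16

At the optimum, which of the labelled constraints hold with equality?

Extreme points and W = 10u - 9v:
  (47/10, 217/20) → W = -1013/20
  (111/38, 419/76) → W = -1551/76
  (31/3, 41/3) → W = -59/3

The maximum is at (31/3, 41/3). Substituting into each constraint, equality holds for (ii) and (iii); the remaining constraints have slack.

(ii) and (iii)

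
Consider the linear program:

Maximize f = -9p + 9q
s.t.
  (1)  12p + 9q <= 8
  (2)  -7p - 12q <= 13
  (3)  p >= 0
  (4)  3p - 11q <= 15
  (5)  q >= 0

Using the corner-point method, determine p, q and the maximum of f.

p = 0, q = 8/9, maximum f = 8

Feasible corners and f = -9p + 9q:
  (0, 8/9) → f = 8
  (2/3, 0) → f = -6
  (0, 0) → f = 0

The optimum lies where 12p + 9q = 8 and p = 0.
Solving simultaneously gives p = 0, q = 8/9.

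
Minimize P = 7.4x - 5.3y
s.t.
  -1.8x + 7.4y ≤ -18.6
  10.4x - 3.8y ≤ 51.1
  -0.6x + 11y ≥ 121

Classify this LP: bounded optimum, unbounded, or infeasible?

infeasible

The boundaries -1.8x + 7.4y = -18.6 and 10.4x - 3.8y = 51.1 meet at (15373/3506, -5073/3506), but that point violates -0.6x + 11y ≥ 121. Every candidate vertex is excluded by some other constraint, so the feasible region is empty.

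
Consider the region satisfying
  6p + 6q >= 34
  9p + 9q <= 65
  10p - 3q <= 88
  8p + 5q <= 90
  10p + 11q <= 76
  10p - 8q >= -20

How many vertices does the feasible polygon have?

5

Intersecting each pair of boundary lines and keeping only the points that satisfy every inequality leaves:
  (105/13, -94/39)
  (38/27, 115/27)
  (329/39, -142/117)
  (31/9, 34/9)
  (194/95, 96/19)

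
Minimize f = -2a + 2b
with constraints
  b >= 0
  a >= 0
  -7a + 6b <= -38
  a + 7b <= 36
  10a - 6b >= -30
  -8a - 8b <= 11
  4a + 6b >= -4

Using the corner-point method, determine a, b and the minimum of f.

a = 36, b = 0, minimum f = -72

Corner points and f = -2a + 2b:
  (38/7, 0) → f = -76/7
  (36, 0) → f = -72
  (482/55, 214/55) → f = -536/55

The optimum lies where b = 0 and a + 7b = 36.
Solving simultaneously gives a = 36, b = 0.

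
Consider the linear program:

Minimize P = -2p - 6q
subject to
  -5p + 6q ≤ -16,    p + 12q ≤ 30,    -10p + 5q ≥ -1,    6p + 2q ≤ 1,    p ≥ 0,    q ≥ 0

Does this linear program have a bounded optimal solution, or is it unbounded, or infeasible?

infeasible

The boundaries -10p + 5q = -1 and 6p + 2q = 1 meet at (7/50, 2/25), but that point violates -5p + 6q ≤ -16. Every candidate vertex is excluded by some other constraint, so the feasible region is empty.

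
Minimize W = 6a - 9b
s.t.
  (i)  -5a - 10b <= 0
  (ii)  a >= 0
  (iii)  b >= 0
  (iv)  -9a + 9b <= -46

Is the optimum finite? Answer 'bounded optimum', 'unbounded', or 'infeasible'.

From the feasible point (46/9, 0), moving in the direction (9, 9) keeps every constraint satisfied while W decreases without bound.

unbounded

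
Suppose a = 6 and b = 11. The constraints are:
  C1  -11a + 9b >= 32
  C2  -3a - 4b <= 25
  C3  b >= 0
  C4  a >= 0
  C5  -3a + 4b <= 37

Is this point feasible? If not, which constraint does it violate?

feasible

C1: 33 ≥ 32 ✓
C2: -62 ≤ 25 ✓
C3: 11 ≥ 0 ✓
C4: 6 ≥ 0 ✓
C5: 26 ≤ 37 ✓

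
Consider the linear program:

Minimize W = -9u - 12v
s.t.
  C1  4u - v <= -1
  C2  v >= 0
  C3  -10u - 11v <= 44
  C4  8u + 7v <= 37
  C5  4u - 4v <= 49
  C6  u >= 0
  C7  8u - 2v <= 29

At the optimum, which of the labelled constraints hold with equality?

Feasible corners and W = -9u - 12v:
  (5/6, 13/3) → W = -119/2
  (0, 1) → W = -12
  (0, 37/7) → W = -444/7

The minimum is at (0, 37/7). Substituting into each constraint, equality holds for C4 and C6; the remaining constraints have slack.

C4 and C6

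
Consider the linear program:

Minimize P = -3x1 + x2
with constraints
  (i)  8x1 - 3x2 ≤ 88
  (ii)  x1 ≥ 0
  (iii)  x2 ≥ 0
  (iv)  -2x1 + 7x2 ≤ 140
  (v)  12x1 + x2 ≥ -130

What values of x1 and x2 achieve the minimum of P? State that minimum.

Vertices and P = -3x1 + x2:
  (11, 0) → P = -33
  (518/25, 648/25) → P = -906/25
  (0, 0) → P = 0
  (0, 20) → P = 20

x1 = 518/25, x2 = 648/25, minimum P = -906/25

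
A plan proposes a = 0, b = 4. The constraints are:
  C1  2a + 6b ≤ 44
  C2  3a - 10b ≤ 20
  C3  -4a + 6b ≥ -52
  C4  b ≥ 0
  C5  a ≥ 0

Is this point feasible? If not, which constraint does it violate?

feasible

C1: 24 ≤ 44 ✓
C2: -40 ≤ 20 ✓
C3: 24 ≥ -52 ✓
C4: 4 ≥ 0 ✓
C5: 0 ≥ 0 ✓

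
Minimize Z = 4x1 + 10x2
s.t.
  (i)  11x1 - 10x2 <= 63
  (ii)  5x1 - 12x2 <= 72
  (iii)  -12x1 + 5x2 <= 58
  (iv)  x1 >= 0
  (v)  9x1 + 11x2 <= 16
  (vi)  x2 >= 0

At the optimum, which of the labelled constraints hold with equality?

(iv) and (vi)

Extreme points and Z = 4x1 + 10x2:
  (0, 16/11) → Z = 160/11
  (0, 0) → Z = 0
  (16/9, 0) → Z = 64/9

The minimum is at (0, 0). Substituting into each constraint, equality holds for (iv) and (vi); the remaining constraints have slack.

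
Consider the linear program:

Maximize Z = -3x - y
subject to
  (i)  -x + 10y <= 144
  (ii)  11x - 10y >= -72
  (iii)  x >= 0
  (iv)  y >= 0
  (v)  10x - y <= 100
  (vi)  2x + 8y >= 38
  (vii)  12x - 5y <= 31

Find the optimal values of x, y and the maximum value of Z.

x = 0, y = 19/4, maximum Z = -19/4

Corner points and Z = -3x - y:
  (36/5, 378/25) → Z = -918/25
  (206/23, 1759/115) → Z = -4849/115
  (0, 36/5) → Z = -36/5
  (0, 19/4) → Z = -19/4
  (219/53, 197/53) → Z = -854/53

The binding constraints are x = 0 and 2x + 8y = 38.
Solving simultaneously gives x = 0, y = 19/4.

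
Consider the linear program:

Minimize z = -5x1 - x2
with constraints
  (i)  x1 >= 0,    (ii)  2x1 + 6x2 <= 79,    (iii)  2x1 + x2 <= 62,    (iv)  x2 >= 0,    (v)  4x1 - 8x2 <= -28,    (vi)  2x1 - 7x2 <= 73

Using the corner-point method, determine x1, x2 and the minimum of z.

Extreme points and z = -5x1 - x2:
  (0, 79/6) → z = -79/6
  (0, 7/2) → z = -7/2
  (58/5, 93/10) → z = -673/10

At the optimal vertex, 2x1 + 6x2 = 79 and 4x1 - 8x2 = -28.
Solving simultaneously gives x1 = 58/5, x2 = 93/10.

x1 = 58/5, x2 = 93/10, minimum z = -673/10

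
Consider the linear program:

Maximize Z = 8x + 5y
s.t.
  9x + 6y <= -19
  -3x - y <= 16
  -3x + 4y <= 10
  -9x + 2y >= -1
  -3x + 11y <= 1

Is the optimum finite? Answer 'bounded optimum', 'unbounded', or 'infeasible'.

bounded optimum

Corner points and Z = 8x + 5y:
  (-4/9, -5/2) → Z = -289/18
  (-215/117, -16/39) → Z = -1960/117
  (-31/15, -49/5) → Z = -983/15
  (-59/12, -5/4) → Z = -547/12
The feasible region has finitely many vertices and no improving ray; the maximum is -289/18 at (-4/9, -5/2).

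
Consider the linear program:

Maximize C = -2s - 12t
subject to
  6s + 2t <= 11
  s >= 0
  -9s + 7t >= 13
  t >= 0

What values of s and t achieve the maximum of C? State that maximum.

Vertices and C = -2s - 12t:
  (0, 11/2) → C = -66
  (17/20, 59/20) → C = -371/10
  (0, 13/7) → C = -156/7

At the optimal vertex, s = 0 and -9s + 7t = 13.
Solving simultaneously gives s = 0, t = 13/7.

s = 0, t = 13/7, maximum C = -156/7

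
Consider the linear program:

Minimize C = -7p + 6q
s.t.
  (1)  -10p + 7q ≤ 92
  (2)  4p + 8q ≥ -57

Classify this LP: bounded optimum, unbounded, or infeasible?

unbounded

From the feasible point (-1135/108, -101/54), moving in the direction (8, -4) keeps every constraint satisfied while C decreases without bound.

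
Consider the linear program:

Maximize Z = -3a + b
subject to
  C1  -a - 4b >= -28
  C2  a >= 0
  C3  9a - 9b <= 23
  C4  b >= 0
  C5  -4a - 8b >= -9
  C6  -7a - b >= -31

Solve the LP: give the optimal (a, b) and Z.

Extreme points and Z = -3a + b:
  (0, 0) → Z = 0
  (0, 9/8) → Z = 9/8
  (9/4, 0) → Z = -27/4

The binding constraints are a = 0 and -4a - 8b = -9.
Solving simultaneously gives a = 0, b = 9/8.

a = 0, b = 9/8, maximum Z = 9/8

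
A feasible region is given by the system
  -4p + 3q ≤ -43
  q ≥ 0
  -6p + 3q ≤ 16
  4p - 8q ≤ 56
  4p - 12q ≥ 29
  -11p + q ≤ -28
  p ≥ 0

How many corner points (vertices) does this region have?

Of the 21 pairwise boundary intersections, those satisfying every inequality are:
  (43/4, 0)
  (143/12, 14/9)
  (14, 0)
  (55/2, 27/4)

4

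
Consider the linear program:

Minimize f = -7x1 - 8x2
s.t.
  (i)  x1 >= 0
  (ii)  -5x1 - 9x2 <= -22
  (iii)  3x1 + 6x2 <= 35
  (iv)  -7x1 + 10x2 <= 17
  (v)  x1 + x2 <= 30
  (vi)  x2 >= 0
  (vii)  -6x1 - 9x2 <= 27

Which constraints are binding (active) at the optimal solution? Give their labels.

Corner points and f = -7x1 - 8x2:
  (67/113, 239/113) → f = -2381/113
  (22/5, 0) → f = -154/5
  (31/9, 37/9) → f = -57
  (35/3, 0) → f = -245/3

The minimum is at (35/3, 0). Substituting into each constraint, equality holds for (iii) and (vi); the remaining constraints have slack.

(iii) and (vi)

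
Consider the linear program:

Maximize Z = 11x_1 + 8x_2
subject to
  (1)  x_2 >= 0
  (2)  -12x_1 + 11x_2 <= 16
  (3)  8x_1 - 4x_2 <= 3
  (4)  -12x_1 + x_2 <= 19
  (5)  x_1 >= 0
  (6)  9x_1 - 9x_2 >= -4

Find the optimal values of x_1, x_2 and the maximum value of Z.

Vertices and Z = 11x_1 + 8x_2:
  (3/8, 0) → Z = 33/8
  (0, 0) → Z = 0
  (43/36, 59/36) → Z = 105/4
  (0, 4/9) → Z = 32/9

The optimum lies where 8x_1 - 4x_2 = 3 and 9x_1 - 9x_2 = -4.
Solving simultaneously gives x_1 = 43/36, x_2 = 59/36.

x_1 = 43/36, x_2 = 59/36, maximum Z = 105/4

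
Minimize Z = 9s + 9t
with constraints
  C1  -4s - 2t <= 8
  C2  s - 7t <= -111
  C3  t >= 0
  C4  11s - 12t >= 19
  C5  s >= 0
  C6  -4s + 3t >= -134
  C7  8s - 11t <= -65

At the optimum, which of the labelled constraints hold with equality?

Extreme points and Z = 9s + 9t:
  (517/5, 466/5) → Z = 8847/5
  (989/25, 867/25) → Z = 16704/25
  (1669/20, 333/5) → Z = 27009/20

The minimum is at (989/25, 867/25). Substituting into each constraint, equality holds for C4 and C7; the remaining constraints have slack.

C4 and C7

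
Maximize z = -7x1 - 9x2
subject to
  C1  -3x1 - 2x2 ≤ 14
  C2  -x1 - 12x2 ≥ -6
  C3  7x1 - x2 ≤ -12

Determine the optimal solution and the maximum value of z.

x1 = -38/17, x2 = -62/17, maximum z = 824/17

Feasible corners and z = -7x1 - 9x2:
  (-90/17, 16/17) → z = 486/17
  (-38/17, -62/17) → z = 824/17
  (-138/85, 54/85) → z = 96/17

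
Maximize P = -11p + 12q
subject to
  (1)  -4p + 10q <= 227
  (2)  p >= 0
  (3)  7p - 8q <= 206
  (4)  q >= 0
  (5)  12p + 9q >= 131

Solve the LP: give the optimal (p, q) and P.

Corner points and P = -11p + 12q:
  (0, 227/10) → P = 1362/5
  (102, 127/2) → P = -360
  (0, 131/9) → P = 524/3
  (206/7, 0) → P = -2266/7
  (131/12, 0) → P = -1441/12

p = 0, q = 227/10, maximum P = 1362/5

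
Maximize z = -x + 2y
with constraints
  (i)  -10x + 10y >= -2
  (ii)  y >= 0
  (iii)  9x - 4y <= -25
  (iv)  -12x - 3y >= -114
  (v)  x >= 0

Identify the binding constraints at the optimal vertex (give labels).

(iv) and (v)

Vertices and z = -x + 2y:
  (127/25, 442/25) → z = 757/25
  (0, 25/4) → z = 25/2
  (0, 38) → z = 76

The maximum is at (0, 38). Substituting into each constraint, equality holds for (iv) and (v); the remaining constraints have slack.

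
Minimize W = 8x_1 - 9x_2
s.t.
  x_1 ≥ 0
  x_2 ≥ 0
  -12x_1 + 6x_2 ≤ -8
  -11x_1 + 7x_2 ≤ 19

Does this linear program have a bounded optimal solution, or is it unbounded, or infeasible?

unbounded

From the feasible point (2/3, 0), moving in the direction (7, 11) keeps every constraint satisfied while W decreases without bound.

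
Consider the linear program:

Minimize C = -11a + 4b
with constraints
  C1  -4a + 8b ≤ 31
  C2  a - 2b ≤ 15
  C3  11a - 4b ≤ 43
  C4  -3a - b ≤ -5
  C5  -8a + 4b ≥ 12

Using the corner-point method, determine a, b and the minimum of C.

a = 7/12, b = 25/6, minimum C = 41/4

Extreme points and C = -11a + 4b:
  (9/28, 113/28) → C = 353/28
  (7/12, 25/6) → C = 41/4
  (2/5, 19/5) → C = 54/5

The optimum lies where -4a + 8b = 31 and -8a + 4b = 12.
Solving simultaneously gives a = 7/12, b = 25/6.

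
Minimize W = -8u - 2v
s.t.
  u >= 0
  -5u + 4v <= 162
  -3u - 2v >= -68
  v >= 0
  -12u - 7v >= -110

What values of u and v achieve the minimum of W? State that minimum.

u = 55/6, v = 0, minimum W = -220/3

Feasible corners and W = -8u - 2v:
  (0, 0) → W = 0
  (0, 110/7) → W = -220/7
  (55/6, 0) → W = -220/3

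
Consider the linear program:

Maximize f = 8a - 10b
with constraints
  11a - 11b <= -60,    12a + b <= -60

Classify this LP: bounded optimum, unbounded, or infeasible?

From the feasible point (-720/143, 60/143), moving in the direction (-11, -11) keeps every constraint satisfied while f increases without bound.

unbounded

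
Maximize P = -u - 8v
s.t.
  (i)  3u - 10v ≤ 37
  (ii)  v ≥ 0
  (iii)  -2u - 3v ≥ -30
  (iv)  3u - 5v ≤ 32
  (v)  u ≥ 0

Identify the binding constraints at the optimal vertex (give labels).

Corner points and P = -u - 8v:
  (32/3, 0) → P = -32/3
  (0, 0) → P = 0
  (246/19, 26/19) → P = -454/19
  (0, 10) → P = -80

The maximum is at (0, 0). Substituting into each constraint, equality holds for (ii) and (v); the remaining constraints have slack.

(ii) and (v)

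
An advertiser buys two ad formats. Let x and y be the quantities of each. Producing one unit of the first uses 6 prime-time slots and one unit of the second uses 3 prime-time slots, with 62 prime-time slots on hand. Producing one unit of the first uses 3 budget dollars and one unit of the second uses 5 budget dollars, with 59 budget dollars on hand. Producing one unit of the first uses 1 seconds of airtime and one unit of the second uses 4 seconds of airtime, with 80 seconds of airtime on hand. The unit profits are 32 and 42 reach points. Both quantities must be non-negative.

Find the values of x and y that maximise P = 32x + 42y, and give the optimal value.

Feasible corners and P = 32x + 42y:
  (0, 0) → P = 0
  (0, 59/5) → P = 2478/5
  (31/3, 0) → P = 992/3
  (19/3, 8) → P = 1616/3

The binding constraints are 6x + 3y = 62 and 3x + 5y = 59.
Solving simultaneously gives x = 19/3, y = 8.

x = 19/3, y = 8, maximum P = 1616/3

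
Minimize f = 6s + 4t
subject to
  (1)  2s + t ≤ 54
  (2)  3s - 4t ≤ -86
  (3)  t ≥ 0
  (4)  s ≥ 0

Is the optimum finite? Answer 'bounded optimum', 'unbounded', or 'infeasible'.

bounded optimum

Feasible corners and f = 6s + 4t:
  (130/11, 334/11) → f = 2116/11
  (0, 54) → f = 216
  (0, 43/2) → f = 86
The feasible region has finitely many vertices and no improving ray; the minimum is 86 at (0, 43/2).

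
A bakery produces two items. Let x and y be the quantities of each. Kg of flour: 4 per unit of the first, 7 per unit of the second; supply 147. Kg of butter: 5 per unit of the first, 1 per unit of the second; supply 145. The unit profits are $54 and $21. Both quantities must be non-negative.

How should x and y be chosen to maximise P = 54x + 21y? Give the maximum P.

x = 28, y = 5, maximum P = 1617

Extreme points and P = 54x + 21y:
  (0, 0) → P = 0
  (0, 21) → P = 441
  (29, 0) → P = 1566
  (28, 5) → P = 1617

At the optimal vertex, 4x + 7y = 147 and 5x + y = 145.
Solving simultaneously gives x = 28, y = 5.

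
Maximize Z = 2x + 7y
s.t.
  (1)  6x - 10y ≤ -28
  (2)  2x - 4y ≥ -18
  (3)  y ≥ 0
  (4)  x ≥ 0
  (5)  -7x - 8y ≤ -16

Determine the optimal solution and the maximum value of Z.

Feasible corners and Z = 2x + 7y:
  (17, 13) → Z = 125
  (0, 14/5) → Z = 98/5
  (0, 9/2) → Z = 63/2

The optimum lies where 6x - 10y = -28 and 2x - 4y = -18.
Solving simultaneously gives x = 17, y = 13.

x = 17, y = 13, maximum Z = 125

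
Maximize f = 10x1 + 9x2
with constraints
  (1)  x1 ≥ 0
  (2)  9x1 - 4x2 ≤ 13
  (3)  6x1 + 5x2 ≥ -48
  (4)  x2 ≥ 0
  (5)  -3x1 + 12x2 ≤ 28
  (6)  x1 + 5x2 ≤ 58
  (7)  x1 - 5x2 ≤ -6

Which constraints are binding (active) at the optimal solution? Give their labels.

Vertices and f = 10x1 + 9x2:
  (0, 7/3) → f = 21
  (0, 6/5) → f = 54/5
  (67/24, 97/32) → f = 5299/96
  (89/41, 67/41) → f = 1493/41

The maximum is at (67/24, 97/32). Substituting into each constraint, equality holds for (2) and (5); the remaining constraints have slack.

(2) and (5)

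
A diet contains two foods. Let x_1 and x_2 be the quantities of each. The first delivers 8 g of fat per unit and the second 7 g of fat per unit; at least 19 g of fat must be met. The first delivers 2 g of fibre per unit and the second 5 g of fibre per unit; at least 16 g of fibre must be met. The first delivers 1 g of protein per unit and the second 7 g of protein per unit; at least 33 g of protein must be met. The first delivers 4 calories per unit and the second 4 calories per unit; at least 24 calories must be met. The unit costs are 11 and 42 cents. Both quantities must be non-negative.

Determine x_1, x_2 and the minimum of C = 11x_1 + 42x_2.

Vertices and C = 11x_1 + 42x_2:
  (0, 6) → C = 252
  (33, 0) → C = 363
  (3/2, 9/2) → C = 411/2
The feasible region is unbounded (it extends along (0, 1), (1, 0)), but C strictly increases along every unbounded feasible direction, so there is no improving ray and the minimum is attained at a vertex.

The optimum lies where x_1 + 7x_2 = 33 and 4x_1 + 4x_2 = 24.
Solving simultaneously gives x_1 = 3/2, x_2 = 9/2.

x_1 = 3/2, x_2 = 9/2, minimum C = 411/2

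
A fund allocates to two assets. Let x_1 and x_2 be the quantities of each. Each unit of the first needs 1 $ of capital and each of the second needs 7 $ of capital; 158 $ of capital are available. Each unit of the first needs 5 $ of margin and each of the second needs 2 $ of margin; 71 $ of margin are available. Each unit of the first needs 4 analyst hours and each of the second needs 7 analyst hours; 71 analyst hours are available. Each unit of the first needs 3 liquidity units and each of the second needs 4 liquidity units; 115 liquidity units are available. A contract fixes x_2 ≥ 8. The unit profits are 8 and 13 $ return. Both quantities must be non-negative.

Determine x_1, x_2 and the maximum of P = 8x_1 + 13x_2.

x_1 = 15/4, x_2 = 8, maximum P = 134

Extreme points and P = 8x_1 + 13x_2:
  (0, 71/7) → P = 923/7
  (0, 8) → P = 104
  (15/4, 8) → P = 134

The binding constraints are 4x_1 + 7x_2 = 71 and x_2 = 8.
Solving simultaneously gives x_1 = 15/4, x_2 = 8.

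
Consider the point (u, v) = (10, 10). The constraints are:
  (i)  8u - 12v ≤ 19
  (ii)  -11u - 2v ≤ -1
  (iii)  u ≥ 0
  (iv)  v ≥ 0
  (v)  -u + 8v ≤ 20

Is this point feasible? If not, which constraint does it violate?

Constraint (v): -u + 8v = 70, which is not ≤ 20. All other constraints are satisfied.

not feasible — violates (v)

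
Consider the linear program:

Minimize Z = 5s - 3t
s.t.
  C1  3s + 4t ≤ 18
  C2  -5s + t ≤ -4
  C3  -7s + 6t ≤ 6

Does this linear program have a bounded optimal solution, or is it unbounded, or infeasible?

bounded optimum

Corner points and Z = 5s - 3t:
  (42/23, 72/23) → Z = -6/23
  (30/23, 58/23) → Z = -24/23
The feasible region has finitely many vertices and no improving ray; the minimum is -24/23 at (30/23, 58/23).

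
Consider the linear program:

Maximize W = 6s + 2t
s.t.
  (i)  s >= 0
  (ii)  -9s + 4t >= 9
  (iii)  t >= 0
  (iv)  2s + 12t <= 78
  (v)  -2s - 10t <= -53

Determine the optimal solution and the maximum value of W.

s = 51/29, t = 180/29, maximum W = 666/29

Extreme points and W = 6s + 2t:
  (0, 13/2) → W = 13
  (0, 53/10) → W = 53/5
  (51/29, 180/29) → W = 666/29
  (61/49, 495/98) → W = 123/7

At the optimal vertex, -9s + 4t = 9 and 2s + 12t = 78.
Solving simultaneously gives s = 51/29, t = 180/29.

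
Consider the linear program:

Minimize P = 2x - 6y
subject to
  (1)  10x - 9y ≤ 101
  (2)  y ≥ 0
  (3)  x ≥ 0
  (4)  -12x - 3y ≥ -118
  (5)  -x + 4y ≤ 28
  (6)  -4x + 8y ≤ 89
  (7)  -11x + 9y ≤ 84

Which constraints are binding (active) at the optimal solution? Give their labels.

Extreme points and P = 2x - 6y:
  (0, 0) → P = 0
  (59/6, 0) → P = 59/3
  (0, 7) → P = -42
  (388/51, 454/51) → P = -1948/51

The minimum is at (0, 7). Substituting into each constraint, equality holds for (3) and (5); the remaining constraints have slack.

(3) and (5)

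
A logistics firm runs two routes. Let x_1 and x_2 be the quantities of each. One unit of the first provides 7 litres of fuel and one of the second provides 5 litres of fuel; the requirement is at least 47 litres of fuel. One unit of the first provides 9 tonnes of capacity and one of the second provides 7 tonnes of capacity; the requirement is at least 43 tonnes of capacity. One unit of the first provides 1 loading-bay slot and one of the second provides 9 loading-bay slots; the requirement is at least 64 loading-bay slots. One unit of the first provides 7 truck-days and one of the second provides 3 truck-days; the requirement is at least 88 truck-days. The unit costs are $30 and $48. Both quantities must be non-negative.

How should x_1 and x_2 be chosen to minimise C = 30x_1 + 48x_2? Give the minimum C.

Vertices and C = 30x_1 + 48x_2:
  (0, 88/3) → C = 1408
  (64, 0) → C = 1920
  (10, 6) → C = 588
The feasible region is unbounded (it extends along (0, 1), (1, 0)), but C strictly increases along every unbounded feasible direction, so there is no improving ray and the minimum is attained at a vertex.

The binding constraints are x_1 + 9x_2 = 64 and 7x_1 + 3x_2 = 88.
Solving simultaneously gives x_1 = 10, x_2 = 6.

x_1 = 10, x_2 = 6, minimum C = 588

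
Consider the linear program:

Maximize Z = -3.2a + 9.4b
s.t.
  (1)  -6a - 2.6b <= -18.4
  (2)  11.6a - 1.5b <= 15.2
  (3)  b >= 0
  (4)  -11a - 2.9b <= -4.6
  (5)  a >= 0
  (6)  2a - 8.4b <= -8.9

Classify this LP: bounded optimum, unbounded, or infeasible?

unbounded

From the feasible point (1678/979, 3056/979), moving in the direction (0, 1) keeps every constraint satisfied while Z increases without bound.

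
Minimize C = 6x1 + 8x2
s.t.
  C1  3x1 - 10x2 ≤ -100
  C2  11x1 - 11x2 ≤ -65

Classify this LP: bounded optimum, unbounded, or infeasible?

From the feasible point (450/77, 905/77), moving in the direction (-10, -3) keeps every constraint satisfied while C decreases without bound.

unbounded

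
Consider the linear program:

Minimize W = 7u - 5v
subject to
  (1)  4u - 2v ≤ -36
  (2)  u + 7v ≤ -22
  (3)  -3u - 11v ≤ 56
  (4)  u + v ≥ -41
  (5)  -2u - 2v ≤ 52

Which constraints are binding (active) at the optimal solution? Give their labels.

(2) and (3)

Feasible corners and W = 7u - 5v:
  (-148/15, -26/15) → W = -302/5
  (-254/25, -58/25) → W = -1488/25
  (-15, -1) → W = -100

The minimum is at (-15, -1). Substituting into each constraint, equality holds for (2) and (3); the remaining constraints have slack.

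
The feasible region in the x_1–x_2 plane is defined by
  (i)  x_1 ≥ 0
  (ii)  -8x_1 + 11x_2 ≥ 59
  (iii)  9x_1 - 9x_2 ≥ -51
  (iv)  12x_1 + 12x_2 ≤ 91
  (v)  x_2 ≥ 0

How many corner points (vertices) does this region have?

The feasible vertices (each the meet of two boundaries and inside every other half-plane) are:
  (0, 59/11)
  (0, 17/3)
  (293/228, 359/57)
  (23/24, 53/8)

4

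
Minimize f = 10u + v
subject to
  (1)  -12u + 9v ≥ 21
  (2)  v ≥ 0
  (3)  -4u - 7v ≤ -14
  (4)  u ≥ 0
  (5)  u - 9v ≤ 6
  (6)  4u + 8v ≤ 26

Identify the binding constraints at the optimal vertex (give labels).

Vertices and f = 10u + v:
  (0, 7/3) → f = 7/3
  (1/2, 3) → f = 8
  (0, 13/4) → f = 13/4

The minimum is at (0, 7/3). Substituting into each constraint, equality holds for (1) and (4); the remaining constraints have slack.

(1) and (4)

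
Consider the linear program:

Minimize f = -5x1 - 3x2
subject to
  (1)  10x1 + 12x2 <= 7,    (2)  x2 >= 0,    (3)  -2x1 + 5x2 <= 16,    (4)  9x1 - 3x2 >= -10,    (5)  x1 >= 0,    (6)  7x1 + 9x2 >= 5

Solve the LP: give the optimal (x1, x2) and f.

x1 = 1/2, x2 = 1/6, minimum f = -3

Corner points and f = -5x1 - 3x2:
  (0, 7/12) → f = -7/4
  (1/2, 1/6) → f = -3
  (0, 5/9) → f = -5/3

The optimum lies where 10x1 + 12x2 = 7 and 7x1 + 9x2 = 5.
Solving simultaneously gives x1 = 1/2, x2 = 1/6.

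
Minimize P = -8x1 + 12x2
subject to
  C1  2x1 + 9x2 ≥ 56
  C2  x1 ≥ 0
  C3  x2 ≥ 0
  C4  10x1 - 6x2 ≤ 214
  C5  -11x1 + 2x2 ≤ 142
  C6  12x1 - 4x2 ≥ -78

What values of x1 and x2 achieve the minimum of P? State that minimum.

x1 = 377/17, x2 = 22/17, minimum P = -2752/17

Vertices and P = -8x1 + 12x2:
  (0, 56/9) → P = 224/3
  (377/17, 22/17) → P = -2752/17
  (0, 39/2) → P = 234
The feasible region is unbounded (it extends along (1, 3), (3, 5)), but P strictly increases along every unbounded feasible direction, so there is no improving ray and the minimum is attained at a vertex.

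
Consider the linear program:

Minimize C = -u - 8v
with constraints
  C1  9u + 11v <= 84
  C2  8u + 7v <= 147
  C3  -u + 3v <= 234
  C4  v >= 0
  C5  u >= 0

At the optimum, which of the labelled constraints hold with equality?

Corner points and C = -u - 8v:
  (28/3, 0) → C = -28/3
  (0, 84/11) → C = -672/11
  (0, 0) → C = 0

The minimum is at (0, 84/11). Substituting into each constraint, equality holds for C1 and C5; the remaining constraints have slack.

C1 and C5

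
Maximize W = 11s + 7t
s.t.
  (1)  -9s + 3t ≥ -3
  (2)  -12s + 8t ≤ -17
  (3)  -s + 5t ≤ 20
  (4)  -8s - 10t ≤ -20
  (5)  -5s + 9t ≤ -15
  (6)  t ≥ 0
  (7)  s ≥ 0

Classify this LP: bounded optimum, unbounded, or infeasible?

infeasible

The boundaries -s + 5t = 20 and -5s + 9t = -15 meet at (255/16, 115/16), but that point violates -9s + 3t ≥ -3. Every candidate vertex is excluded by some other constraint, so the feasible region is empty.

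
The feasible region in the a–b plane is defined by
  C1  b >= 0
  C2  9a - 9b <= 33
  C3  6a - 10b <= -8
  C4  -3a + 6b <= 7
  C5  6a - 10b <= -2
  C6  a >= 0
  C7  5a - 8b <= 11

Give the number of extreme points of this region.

3

Of the 20 pairwise boundary intersections, those satisfying every inequality are:
  (11/3, 3)
  (0, 4/5)
  (0, 7/6)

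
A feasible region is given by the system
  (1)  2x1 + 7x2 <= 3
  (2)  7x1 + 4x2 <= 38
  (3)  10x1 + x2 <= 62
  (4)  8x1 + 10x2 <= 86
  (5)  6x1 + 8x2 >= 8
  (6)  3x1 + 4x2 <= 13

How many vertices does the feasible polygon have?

Intersecting each pair of boundary lines and keeping only the points that satisfy every inequality leaves:
  (16/13, 1/13)
  (79/13, -17/13)
  (70/11, -18/11)
  (25/4, -23/16)
  (244/37, -146/37)

5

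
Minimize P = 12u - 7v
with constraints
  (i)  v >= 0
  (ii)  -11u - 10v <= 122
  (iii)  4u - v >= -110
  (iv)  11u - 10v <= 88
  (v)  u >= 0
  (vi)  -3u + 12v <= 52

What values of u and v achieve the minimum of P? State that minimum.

u = 0, v = 13/3, minimum P = -91/3

Corner points and P = 12u - 7v:
  (8, 0) → P = 96
  (0, 0) → P = 0
  (788/51, 418/51) → P = 6530/51
  (0, 13/3) → P = -91/3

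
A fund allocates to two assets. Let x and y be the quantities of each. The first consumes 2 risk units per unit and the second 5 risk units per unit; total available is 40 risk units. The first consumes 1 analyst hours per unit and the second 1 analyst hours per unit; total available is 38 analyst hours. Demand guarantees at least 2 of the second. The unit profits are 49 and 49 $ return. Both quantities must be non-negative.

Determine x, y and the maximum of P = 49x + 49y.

x = 15, y = 2, maximum P = 833

Vertices and P = 49x + 49y:
  (0, 8) → P = 392
  (0, 2) → P = 98
  (15, 2) → P = 833

The optimum lies where 2x + 5y = 40 and y = 2.
Solving simultaneously gives x = 15, y = 2.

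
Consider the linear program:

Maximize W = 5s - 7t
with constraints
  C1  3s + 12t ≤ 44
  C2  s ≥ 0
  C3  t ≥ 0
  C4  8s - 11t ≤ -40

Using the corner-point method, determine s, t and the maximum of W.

Feasible corners and W = 5s - 7t:
  (0, 11/3) → W = -77/3
  (4/129, 472/129) → W = -3284/129
  (0, 40/11) → W = -280/11

s = 0, t = 40/11, maximum W = -280/11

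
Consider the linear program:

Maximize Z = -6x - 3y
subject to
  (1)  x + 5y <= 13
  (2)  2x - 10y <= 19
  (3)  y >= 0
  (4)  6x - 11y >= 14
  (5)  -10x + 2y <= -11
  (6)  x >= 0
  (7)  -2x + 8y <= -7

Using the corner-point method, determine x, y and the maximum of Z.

Feasible corners and Z = -6x - 3y:
  (45/4, 7/20) → Z = -1371/20
  (139/18, 19/18) → Z = -99/2
  (19/2, 0) → Z = -57
  (7/2, 0) → Z = -21

The binding constraints are y = 0 and -2x + 8y = -7.
Solving simultaneously gives x = 7/2, y = 0.

x = 7/2, y = 0, maximum Z = -21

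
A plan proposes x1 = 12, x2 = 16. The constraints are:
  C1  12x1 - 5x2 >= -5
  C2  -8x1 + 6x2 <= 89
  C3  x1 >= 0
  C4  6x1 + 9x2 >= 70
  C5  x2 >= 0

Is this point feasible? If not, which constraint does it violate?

feasible

C1: 64 ≥ -5 ✓
C2: 0 ≤ 89 ✓
C3: 12 ≥ 0 ✓
C4: 216 ≥ 70 ✓
C5: 16 ≥ 0 ✓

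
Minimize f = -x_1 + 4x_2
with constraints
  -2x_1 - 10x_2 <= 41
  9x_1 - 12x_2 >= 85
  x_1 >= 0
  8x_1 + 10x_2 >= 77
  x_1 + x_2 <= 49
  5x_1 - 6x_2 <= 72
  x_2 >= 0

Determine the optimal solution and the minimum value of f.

Corner points and f = -x_1 + 4x_2:
  (887/93, 13/186) → f = -287/31
  (673/21, 356/21) → f = 751/21
  (77/8, 0) → f = -77/8
  (366/11, 173/11) → f = 326/11
  (72/5, 0) → f = -72/5

The binding constraints are 5x_1 - 6x_2 = 72 and x_2 = 0.
Solving simultaneously gives x_1 = 72/5, x_2 = 0.

x_1 = 72/5, x_2 = 0, minimum f = -72/5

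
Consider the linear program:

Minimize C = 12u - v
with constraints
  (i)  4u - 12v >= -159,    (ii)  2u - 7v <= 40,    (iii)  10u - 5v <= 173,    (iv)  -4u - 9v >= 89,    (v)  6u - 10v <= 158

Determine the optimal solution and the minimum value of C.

u = -1593/4, v = -239/2, minimum C = -9319/2

Extreme points and C = 12u - v:
  (-1593/4, -239/2) → C = -9319/2
  (-119/4, 10/3) → C = -1081/3
  (-263/46, -169/23) → C = -1409/23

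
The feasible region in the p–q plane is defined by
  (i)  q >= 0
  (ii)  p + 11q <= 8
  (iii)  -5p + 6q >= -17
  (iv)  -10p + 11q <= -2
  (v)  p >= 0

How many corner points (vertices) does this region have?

4

Of the 10 pairwise boundary intersections, those satisfying every inequality are:
  (17/5, 0)
  (1/5, 0)
  (235/61, 23/61)
  (10/11, 78/121)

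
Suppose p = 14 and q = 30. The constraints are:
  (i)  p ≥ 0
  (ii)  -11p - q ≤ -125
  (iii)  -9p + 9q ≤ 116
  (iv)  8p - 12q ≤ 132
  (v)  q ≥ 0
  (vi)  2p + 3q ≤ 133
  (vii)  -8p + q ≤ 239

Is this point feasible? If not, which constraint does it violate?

not feasible — violates (iii)

Constraint (iii): -9p + 9q = 144, which is not ≤ 116. All other constraints are satisfied.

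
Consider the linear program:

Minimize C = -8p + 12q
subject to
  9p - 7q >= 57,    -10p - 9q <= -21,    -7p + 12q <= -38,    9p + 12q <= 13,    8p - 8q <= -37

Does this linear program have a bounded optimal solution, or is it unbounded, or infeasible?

infeasible

The boundaries 9p - 7q = 57 and -10p - 9q = -21 meet at (660/151, -381/151), but that point violates 8p - 8q ≤ -37. Every candidate vertex is excluded by some other constraint, so the feasible region is empty.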